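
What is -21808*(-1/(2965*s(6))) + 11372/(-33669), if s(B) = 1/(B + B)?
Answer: 8777324644/99828585 ≈ 87.924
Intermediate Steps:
s(B) = 1/(2*B)
-21808*(-1/(2965*s(6))) + 11372/(-33669) = -21808/(((1/2)/6)*(-2965)) + 11372/(-33669) = -21808/(((1/2)*(1/6))*(-2965)) + 11372*(-1/33669) = -21808/((1/12)*(-2965)) - 11372/33669 = -21808/(-2965/12) - 11372/33669 = -21808*(-12/2965) - 11372/33669 = 261696/2965 - 11372/33669 = 8777324644/99828585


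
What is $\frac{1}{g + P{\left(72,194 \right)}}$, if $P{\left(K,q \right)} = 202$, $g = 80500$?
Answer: $\frac{1}{80702} \approx 1.2391 \cdot 10^{-5}$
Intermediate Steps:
$\frac{1}{g + P{\left(72,194 \right)}} = \frac{1}{80500 + 202} = \frac{1}{80702}$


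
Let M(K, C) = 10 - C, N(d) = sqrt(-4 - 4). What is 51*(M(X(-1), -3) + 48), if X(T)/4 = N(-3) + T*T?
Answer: 3111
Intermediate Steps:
N(d) = 2*I*sqrt(2) (N(d) = sqrt(-8) = 2*I*sqrt(2))
X(T) = 4*T**2 + 8*I*sqrt(2) (X(T) = 4*(2*I*sqrt(2) + T*T) = 4*(2*I*sqrt(2) + T**2) = 4*(T**2 + 2*I*sqrt(2)) = 4*T**2 + 8*I*sqrt(2))
51*(M(X(-1), -3) + 48) = 51*((10 - 1*(-3)) + 48) = 51*((10 + 3) + 48) = 51*(13 + 48) = 51*61 = 3111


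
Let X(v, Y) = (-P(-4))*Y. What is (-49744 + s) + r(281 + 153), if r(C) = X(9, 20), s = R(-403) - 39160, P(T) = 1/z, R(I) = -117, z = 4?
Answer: -89026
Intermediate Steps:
P(T) = 1/4
s = -39277 (s = -117 - 39160 = -39277)
X(v, Y) = -Y/4 (X(v, Y) = (-1*1/4)*Y = -Y/4)
r(C) = -5 (r(C) = -1/4*20 = -5)
(-49744 + s) + r(281 + 153) = (-49744 - 39277) - 5 = -89021 - 5 = -89026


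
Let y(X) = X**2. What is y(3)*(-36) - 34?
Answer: -358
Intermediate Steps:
y(3)*(-36) - 34 = 3**2*(-36) - 34 = 9*(-36) - 34 = -324 - 34 = -358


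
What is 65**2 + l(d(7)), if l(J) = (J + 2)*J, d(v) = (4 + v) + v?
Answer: 4585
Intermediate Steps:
d(v) = 4 + 2*v
l(J) = J*(2 + J) (l(J) = (2 + J)*J = J*(2 + J))
65**2 + l(d(7)) = 65**2 + (4 + 2*7)*(2 + (4 + 2*7)) = 4225 + (4 + 14)*(2 + (4 + 14)) = 4225 + 18*(2 + 18) = 4225 + 18*20 = 4225 + 360 = 4585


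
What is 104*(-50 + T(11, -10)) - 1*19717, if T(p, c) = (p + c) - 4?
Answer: -25229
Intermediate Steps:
T(p, c) = -4 + c + p (T(p, c) = (c + p) - 4 = -4 + c + p)
104*(-50 + T(11, -10)) - 1*19717 = 104*(-50 + (-4 - 10 + 11)) - 1*19717 = 104*(-50 - 3) - 19717 = 104*(-53) - 19717 = -5512 - 19717 = -25229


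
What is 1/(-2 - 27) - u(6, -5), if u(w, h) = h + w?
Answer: -30/29 ≈ -1.0345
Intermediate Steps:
1/(-2 - 27) - u(6, -5) = 1/(-2 - 27) - (-5 + 6) = 1/(-29) - 1*1 = -1/29 - 1 = -30/29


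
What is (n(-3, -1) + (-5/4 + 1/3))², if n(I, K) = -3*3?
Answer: 14161/144 ≈ 98.340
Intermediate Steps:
n(I, K) = -9
(n(-3, -1) + (-5/4 + 1/3))² = (-9 + (-5/4 + 1/3))² = (-9 + (-5*¼ + 1*(⅓)))² = (-9 + (-5/4 + ⅓))² = (-9 - 11/12)² = (-119/12)² = 14161/144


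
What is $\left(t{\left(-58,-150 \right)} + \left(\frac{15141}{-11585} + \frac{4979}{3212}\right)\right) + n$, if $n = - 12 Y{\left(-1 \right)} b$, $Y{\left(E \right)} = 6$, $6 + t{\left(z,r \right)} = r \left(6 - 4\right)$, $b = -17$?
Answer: $\frac{4881252169}{5315860} \approx 918.24$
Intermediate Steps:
$t{\left(z,r \right)} = -6 + 2 r$ ($t{\left(z,r \right)} = -6 + r \left(6 - 4\right) = -6 + r 2 = -6 + 2 r$)
$n = 1224$ ($n = \left(-12\right) 6 \left(-17\right) = \left(-72\right) \left(-17\right) = 1224$)
$\left(t{\left(-58,-150 \right)} + \left(\frac{15141}{-11585} + \frac{4979}{3212}\right)\right) + n = \left(\left(-6 + 2 \left(-150\right)\right) + \left(\frac{15141}{-11585} + \frac{4979}{3212}\right)\right) + 1224 = \left(\left(-6 - 300\right) + \left(15141 \left(- \frac{1}{11585}\right) + 4979 \cdot \frac{1}{3212}\right)\right) + 1224 = \left(-306 + \left(- \frac{2163}{1655} + \frac{4979}{3212}\right)\right) + 1224 = \left(-306 + \frac{1292689}{5315860}\right) + 1224 = - \frac{1625360471}{5315860} + 1224 = \frac{4881252169}{5315860}$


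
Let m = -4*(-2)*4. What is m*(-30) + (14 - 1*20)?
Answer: -966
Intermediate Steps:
m = 32 (m = 8*4 = 32)
m*(-30) + (14 - 1*20) = 32*(-30) + (14 - 1*20) = -960 + (14 - 20) = -960 - 6 = -966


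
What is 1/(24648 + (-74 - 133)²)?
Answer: 1/67497 ≈ 1.4815e-5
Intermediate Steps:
1/(24648 + (-74 - 133)²) = 1/(24648 + (-207)²) = 1/(24648 + 42849) = 1/67497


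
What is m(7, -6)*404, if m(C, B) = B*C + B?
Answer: -19392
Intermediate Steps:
m(C, B) = B + B*C
m(7, -6)*404 = -6*(1 + 7)*404 = -6*8*404 = -48*404 = -19392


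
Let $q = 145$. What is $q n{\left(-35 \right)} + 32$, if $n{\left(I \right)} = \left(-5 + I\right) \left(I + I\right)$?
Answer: $406032$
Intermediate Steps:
$n{\left(I \right)} = 2 I \left(-5 + I\right)$ ($n{\left(I \right)} = \left(-5 + I\right) 2 I = 2 I \left(-5 + I\right)$)
$q n{\left(-35 \right)} + 32 = 145 \cdot 2 \left(-35\right) \left(-5 - 35\right) + 32 = 145 \cdot 2 \left(-35\right) \left(-40\right) + 32 = 145 \cdot 2800 + 32 = 406000 + 32 = 406032$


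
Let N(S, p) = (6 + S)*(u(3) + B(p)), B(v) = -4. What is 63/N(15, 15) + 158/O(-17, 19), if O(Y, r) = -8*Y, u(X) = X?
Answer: -125/68 ≈ -1.8382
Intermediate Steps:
N(S, p) = -6 - S (N(S, p) = (6 + S)*(3 - 4) = (6 + S)*(-1) = -6 - S)
63/N(15, 15) + 158/O(-17, 19) = 63/(-6 - 1*15) + 158/((-8*(-17))) = 63/(-6 - 15) + 158/136 = 63/(-21) + 158*(1/136) = 63*(-1/21) + 79/68 = -3 + 79/68 = -125/68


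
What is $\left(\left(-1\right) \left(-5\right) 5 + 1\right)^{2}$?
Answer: $676$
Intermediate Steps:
$\left(\left(-1\right) \left(-5\right) 5 + 1\right)^{2} = \left(5 \cdot 5 + 1\right)^{2} = \left(25 + 1\right)^{2} = 26^{2} = 676$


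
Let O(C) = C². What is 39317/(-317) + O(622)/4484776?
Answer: -44051323941/355418498 ≈ -123.94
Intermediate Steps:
39317/(-317) + O(622)/4484776 = 39317/(-317) + 622²/4484776 = 39317*(-1/317) + 386884*(1/4484776) = -39317/317 + 96721/1121194 = -44051323941/355418498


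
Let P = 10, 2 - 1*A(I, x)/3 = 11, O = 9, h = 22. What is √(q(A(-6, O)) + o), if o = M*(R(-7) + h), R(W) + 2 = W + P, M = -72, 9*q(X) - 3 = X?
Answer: 4*I*√933/3 ≈ 40.727*I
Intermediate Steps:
A(I, x) = -27 (A(I, x) = 6 - 3*11 = 6 - 33 = -27)
q(X) = ⅓ + X/9
R(W) = 8 + W (R(W) = -2 + (W + 10) = -2 + (10 + W) = 8 + W)
o = -1656 (o = -72*((8 - 7) + 22) = -72*(1 + 22) = -72*23 = -1656)
√(q(A(-6, O)) + o) = √((⅓ + (⅑)*(-27)) - 1656) = √((⅓ - 3) - 1656) = √(-8/3 - 1656) = √(-4976/3) = 4*I*√933/3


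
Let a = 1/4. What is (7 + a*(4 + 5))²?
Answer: 1369/16 ≈ 85.563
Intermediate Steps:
a = ¼ ≈ 0.25000
(7 + a*(4 + 5))² = (7 + (4 + 5)/4)² = (7 + (¼)*9)² = (7 + 9/4)² = (37/4)² = 1369/16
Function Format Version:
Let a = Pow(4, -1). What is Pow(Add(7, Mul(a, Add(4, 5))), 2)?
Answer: Rational(1369, 16) ≈ 85.563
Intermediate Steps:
a = Rational(1, 4) ≈ 0.25000
Pow(Add(7, Mul(a, Add(4, 5))), 2) = Pow(Add(7, Mul(Rational(1, 4), Add(4, 5))), 2) = Pow(Add(7, Mul(Rational(1, 4), 9)), 2) = Pow(Add(7, Rational(9, 4)), 2) = Pow(Rational(37, 4), 2) = Rational(1369, 16)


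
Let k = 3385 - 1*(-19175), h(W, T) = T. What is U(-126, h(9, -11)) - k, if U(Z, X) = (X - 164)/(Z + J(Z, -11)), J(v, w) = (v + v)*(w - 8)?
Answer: -15024985/666 ≈ -22560.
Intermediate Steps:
k = 22560 (k = 3385 + 19175 = 22560)
J(v, w) = 2*v*(-8 + w) (J(v, w) = (2*v)*(-8 + w) = 2*v*(-8 + w))
U(Z, X) = -(-164 + X)/(37*Z) (U(Z, X) = (X - 164)/(Z + 2*Z*(-8 - 11)) = (-164 + X)/(Z + 2*Z*(-19)) = (-164 + X)/(Z - 38*Z) = (-164 + X)/((-37*Z)) = (-164 + X)*(-1/(37*Z)) = -(-164 + X)/(37*Z))
U(-126, h(9, -11)) - k = (1/37)*(164 - 1*(-11))/(-126) - 1*22560 = (1/37)*(-1/126)*(164 + 11) - 22560 = (1/37)*(-1/126)*175 - 22560 = -25/666 - 22560 = -15024985/666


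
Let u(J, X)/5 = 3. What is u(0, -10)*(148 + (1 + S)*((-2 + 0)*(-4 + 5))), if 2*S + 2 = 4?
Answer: 2160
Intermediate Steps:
u(J, X) = 15 (u(J, X) = 5*3 = 15)
S = 1 (S = -1 + (½)*4 = -1 + 2 = 1)
u(0, -10)*(148 + (1 + S)*((-2 + 0)*(-4 + 5))) = 15*(148 + (1 + 1)*((-2 + 0)*(-4 + 5))) = 15*(148 + 2*(-2*1)) = 15*(148 + 2*(-2)) = 15*(148 - 4) = 15*144 = 2160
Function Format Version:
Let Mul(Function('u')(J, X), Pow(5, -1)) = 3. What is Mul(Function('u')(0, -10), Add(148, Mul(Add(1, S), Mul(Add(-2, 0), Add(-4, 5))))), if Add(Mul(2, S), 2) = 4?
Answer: 2160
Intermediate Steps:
Function('u')(J, X) = 15 (Function('u')(J, X) = Mul(5, 3) = 15)
S = 1 (S = Add(-1, Mul(Rational(1, 2), 4)) = Add(-1, 2) = 1)
Mul(Function('u')(0, -10), Add(148, Mul(Add(1, S), Mul(Add(-2, 0), Add(-4, 5))))) = Mul(15, Add(148, Mul(Add(1, 1), Mul(Add(-2, 0), Add(-4, 5))))) = Mul(15, Add(148, Mul(2, Mul(-2, 1)))) = Mul(15, Add(148, Mul(2, -2))) = Mul(15, Add(148, -4)) = Mul(15, 144) = 2160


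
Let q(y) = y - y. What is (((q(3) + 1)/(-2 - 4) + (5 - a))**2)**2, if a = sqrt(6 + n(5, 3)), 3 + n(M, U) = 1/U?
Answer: 1327201/1296 - 27869*sqrt(30)/162 ≈ 81.823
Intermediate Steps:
n(M, U) = -3 + 1/U
a = sqrt(30)/3 (a = sqrt(6 + (-3 + 1/3)) = sqrt(6 - 8/3) = sqrt(10/3) = sqrt(30)/3 ≈ 1.8257)
q(y) = 0
(((q(3) + 1)/(-2 - 4) + (5 - a))**2)**2 = (((0 + 1)/(-2 - 4) + (5 - sqrt(30)/3))**2)**2 = ((1/(-6) + (5 - sqrt(30)/3))**2)**2 = ((1*(-1/6) + (5 - sqrt(30)/3))**2)**2 = ((-1/6 + (5 - sqrt(30)/3))**2)**2 = ((29/6 - sqrt(30)/3)**2)**2 = (29/6 - sqrt(30)/3)**4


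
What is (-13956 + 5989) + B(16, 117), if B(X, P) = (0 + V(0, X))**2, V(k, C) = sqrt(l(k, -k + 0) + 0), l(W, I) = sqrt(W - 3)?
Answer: -7967 + I*sqrt(3) ≈ -7967.0 + 1.732*I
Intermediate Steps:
l(W, I) = sqrt(-3 + W)
V(k, C) = (-3 + k)**(1/4) (V(k, C) = sqrt(sqrt(-3 + k) + 0) = sqrt(sqrt(-3 + k)) = (-3 + k)**(1/4))
B(X, P) = I*sqrt(3) (B(X, P) = (0 + (-3 + 0)**(1/4))**2 = (0 + (-3)**(1/4))**2 = ((-3)**(1/4))**2 = I*sqrt(3))
(-13956 + 5989) + B(16, 117) = (-13956 + 5989) + I*sqrt(3) = -7967 + I*sqrt(3)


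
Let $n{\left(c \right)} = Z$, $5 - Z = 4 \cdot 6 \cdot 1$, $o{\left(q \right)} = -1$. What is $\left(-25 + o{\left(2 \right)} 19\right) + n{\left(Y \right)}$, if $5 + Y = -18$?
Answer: $-63$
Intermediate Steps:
$Y = -23$ ($Y = -5 - 18 = -23$)
$Z = -19$ ($Z = 5 - 4 \cdot 6 \cdot 1 = 5 - 4 \cdot 6 = 5 - 24 = -19$)
$n{\left(c \right)} = -19$
$\left(-25 + o{\left(2 \right)} 19\right) + n{\left(Y \right)} = \left(-25 - 19\right) - 19 = -44 - 19 = -63$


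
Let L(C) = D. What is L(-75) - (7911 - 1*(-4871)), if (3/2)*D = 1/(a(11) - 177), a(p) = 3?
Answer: -3336103/261 ≈ -12782.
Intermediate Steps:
D = -1/261 (D = 2/(3*(3 - 177)) = (2/3)/(-174) = (2/3)*(-1/174) = -1/261 ≈ -0.0038314)
L(C) = -1/261
L(-75) - (7911 - 1*(-4871)) = -1/261 - (7911 - 1*(-4871)) = -1/261 - (7911 + 4871) = -1/261 - 1*12782 = -1/261 - 12782 = -3336103/261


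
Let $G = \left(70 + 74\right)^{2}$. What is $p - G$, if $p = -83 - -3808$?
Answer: $-17011$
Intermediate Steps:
$p = 3725$ ($p = -83 + 3808 = 3725$)
$G = 20736$ ($G = 144^{2} = 20736$)
$p - G = 3725 - 20736 = -17011$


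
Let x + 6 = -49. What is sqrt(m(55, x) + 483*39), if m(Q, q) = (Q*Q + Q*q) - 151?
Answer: sqrt(18686) ≈ 136.70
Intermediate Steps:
x = -55 (x = -6 - 49 = -55)
m(Q, q) = -151 + Q**2 + Q*q (m(Q, q) = (Q**2 + Q*q) - 151 = -151 + Q**2 + Q*q)
sqrt(m(55, x) + 483*39) = sqrt((-151 + 55**2 + 55*(-55)) + 483*39) = sqrt((-151 + 3025 - 3025) + 18837) = sqrt(-151 + 18837) = sqrt(18686)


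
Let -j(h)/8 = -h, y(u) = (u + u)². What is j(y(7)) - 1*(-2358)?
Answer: 3926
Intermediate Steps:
y(u) = 4*u² (y(u) = (2*u)² = 4*u²)
j(h) = 8*h (j(h) = -(-8)*h = 8*h)
j(y(7)) - 1*(-2358) = 8*(4*7²) - 1*(-2358) = 8*(4*49) + 2358 = 8*196 + 2358 = 1568 + 2358 = 3926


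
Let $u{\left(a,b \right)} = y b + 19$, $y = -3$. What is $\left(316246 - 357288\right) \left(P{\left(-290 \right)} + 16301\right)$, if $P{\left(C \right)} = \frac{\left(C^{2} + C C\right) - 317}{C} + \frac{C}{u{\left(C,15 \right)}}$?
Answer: $- \frac{1217189591661}{1885} \approx -6.4572 \cdot 10^{8}$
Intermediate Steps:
$u{\left(a,b \right)} = 19 - 3 b$ ($u{\left(a,b \right)} = - 3 b + 19 = 19 - 3 b$)
$P{\left(C \right)} = - \frac{C}{26} + \frac{-317 + 2 C^{2}}{C}$ ($P{\left(C \right)} = \frac{\left(C^{2} + C C\right) - 317}{C} + \frac{C}{19 - 45} = \frac{\left(C^{2} + C^{2}\right) - 317}{C} + \frac{C}{19 - 45} = \frac{2 C^{2} - 317}{C} + \frac{C}{-26} = \frac{-317 + 2 C^{2}}{C} + C \left(- \frac{1}{26}\right) = \frac{-317 + 2 C^{2}}{C} - \frac{C}{26} = - \frac{C}{26} + \frac{-317 + 2 C^{2}}{C}$)
$\left(316246 - 357288\right) \left(P{\left(-290 \right)} + 16301\right) = \left(316246 - 357288\right) \left(\left(- \frac{317}{-290} + \frac{51}{26} \left(-290\right)\right) + 16301\right) = - 41042 \left(\left(\left(-317\right) \left(- \frac{1}{290}\right) - \frac{7395}{13}\right) + 16301\right) = - 41042 \left(\left(\frac{317}{290} - \frac{7395}{13}\right) + 16301\right) = - 41042 \left(- \frac{2140429}{3770} + 16301\right) = \left(-41042\right) \frac{59314341}{3770} = - \frac{1217189591661}{1885}$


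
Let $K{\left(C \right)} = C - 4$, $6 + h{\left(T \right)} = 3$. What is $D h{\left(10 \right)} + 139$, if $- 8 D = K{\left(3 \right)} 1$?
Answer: $\frac{1109}{8} \approx 138.63$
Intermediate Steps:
$h{\left(T \right)} = -3$ ($h{\left(T \right)} = -6 + 3 = -3$)
$K{\left(C \right)} = -4 + C$
$D = \frac{1}{8}$ ($D = - \frac{\left(-4 + 3\right) 1}{8} = - \frac{\left(-1\right) 1}{8} = \left(- \frac{1}{8}\right) \left(-1\right) = \frac{1}{8} \approx 0.125$)
$D h{\left(10 \right)} + 139 = \frac{1}{8} \left(-3\right) + 139 = - \frac{3}{8} + 139 = \frac{1109}{8}$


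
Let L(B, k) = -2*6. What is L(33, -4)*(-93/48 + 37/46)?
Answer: 1251/92 ≈ 13.598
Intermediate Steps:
L(B, k) = -12
L(33, -4)*(-93/48 + 37/46) = -12*(-93/48 + 37/46) = -12*(-93*1/48 + 37*(1/46)) = -12*(-31/16 + 37/46) = -12*(-417/368) = 1251/92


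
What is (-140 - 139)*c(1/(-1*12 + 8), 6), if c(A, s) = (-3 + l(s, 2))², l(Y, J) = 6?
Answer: -2511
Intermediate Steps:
c(A, s) = 9 (c(A, s) = (-3 + 6)² = 3² = 9)
(-140 - 139)*c(1/(-1*12 + 8), 6) = (-140 - 139)*9 = -279*9 = -2511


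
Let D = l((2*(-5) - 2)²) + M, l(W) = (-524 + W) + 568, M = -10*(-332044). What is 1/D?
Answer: 1/3320628 ≈ 3.0115e-7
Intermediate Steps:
M = 3320440
l(W) = 44 + W
D = 3320628 (D = (44 + (2*(-5) - 2)²) + 3320440 = (44 + (-10 - 2)²) + 3320440 = (44 + (-12)²) + 3320440 = (44 + 144) + 3320440 = 188 + 3320440 = 3320628)
1/D = 1/3320628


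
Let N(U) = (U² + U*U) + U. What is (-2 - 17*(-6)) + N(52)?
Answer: 5560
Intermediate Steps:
N(U) = U + 2*U² (N(U) = (U² + U²) + U = 2*U² + U = U + 2*U²)
(-2 - 17*(-6)) + N(52) = (-2 - 17*(-6)) + 52*(1 + 2*52) = (-2 + 102) + 52*(1 + 104) = 100 + 52*105 = 100 + 5460 = 5560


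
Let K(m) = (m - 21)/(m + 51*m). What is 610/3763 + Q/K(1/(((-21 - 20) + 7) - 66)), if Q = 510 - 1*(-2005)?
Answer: 493406750/7906063 ≈ 62.409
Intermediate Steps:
K(m) = (-21 + m)/(52*m) (K(m) = (-21 + m)/((52*m)) = (-21 + m)*(1/(52*m)) = (-21 + m)/(52*m))
Q = 2515 (Q = 510 + 2005 = 2515)
610/3763 + Q/K(1/(((-21 - 20) + 7) - 66)) = 610/3763 + 2515/(((-21 + 1/(((-21 - 20) + 7) - 66))/(52*(1/(((-21 - 20) + 7) - 66))))) = 610*(1/3763) + 2515/(((-21 + 1/((-41 + 7) - 66))/(52*(1/((-41 + 7) - 66))))) = 610/3763 + 2515/(((-21 + 1/(-34 - 66))/(52*(1/(-34 - 66))))) = 610/3763 + 2515/(((-21 + 1/(-100))/(52*(1/(-100))))) = 610/3763 + 2515/(((-21 - 1/100)/(52*(-1/100)))) = 610/3763 + 2515/(((1/52)*(-100)*(-2101/100))) = 610/3763 + 2515/(2101/52) = 610/3763 + 2515*(52/2101) = 610/3763 + 130780/2101 = 493406750/7906063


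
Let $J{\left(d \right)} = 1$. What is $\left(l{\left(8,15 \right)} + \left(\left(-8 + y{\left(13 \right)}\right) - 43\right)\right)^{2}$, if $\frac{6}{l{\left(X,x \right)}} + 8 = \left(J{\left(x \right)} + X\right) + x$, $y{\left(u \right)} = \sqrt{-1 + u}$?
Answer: $\frac{164793}{64} - \frac{405 \sqrt{3}}{2} \approx 2224.1$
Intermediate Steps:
$l{\left(X,x \right)} = \frac{6}{-7 + X + x}$ ($l{\left(X,x \right)} = \frac{6}{-8 + \left(\left(1 + X\right) + x\right)} = \frac{6}{-8 + \left(1 + X + x\right)} = \frac{6}{-7 + X + x}$)
$\left(l{\left(8,15 \right)} + \left(\left(-8 + y{\left(13 \right)}\right) - 43\right)\right)^{2} = \left(\frac{6}{-7 + 8 + 15} - \left(51 - \sqrt{-1 + 13}\right)\right)^{2} = \left(\frac{6}{16} - \left(51 - 2 \sqrt{3}\right)\right)^{2} = \left(6 \cdot \frac{1}{16} - \left(51 - 2 \sqrt{3}\right)\right)^{2} = \left(\frac{3}{8} - \left(51 - 2 \sqrt{3}\right)\right)^{2} = \left(- \frac{405}{8} + 2 \sqrt{3}\right)^{2}$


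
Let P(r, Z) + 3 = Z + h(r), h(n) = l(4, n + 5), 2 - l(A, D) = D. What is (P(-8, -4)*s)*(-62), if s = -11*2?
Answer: -2728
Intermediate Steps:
l(A, D) = 2 - D
h(n) = -3 - n (h(n) = 2 - (n + 5) = 2 - (5 + n) = 2 + (-5 - n) = -3 - n)
P(r, Z) = -6 + Z - r (P(r, Z) = -3 + (Z + (-3 - r)) = -3 + (-3 + Z - r) = -6 + Z - r)
s = -22
(P(-8, -4)*s)*(-62) = ((-6 - 4 - 1*(-8))*(-22))*(-62) = ((-6 - 4 + 8)*(-22))*(-62) = -2*(-22)*(-62) = 44*(-62) = -2728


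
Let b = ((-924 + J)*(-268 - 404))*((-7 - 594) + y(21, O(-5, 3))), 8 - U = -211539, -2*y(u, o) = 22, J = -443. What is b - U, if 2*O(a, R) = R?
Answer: -562409435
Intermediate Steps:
O(a, R) = R/2
y(u, o) = -11 (y(u, o) = -½*22 = -11)
U = 211547 (U = 8 - 1*(-211539) = 8 + 211539 = 211547)
b = -562197888 (b = ((-924 - 443)*(-268 - 404))*((-7 - 594) - 11) = (-1367*(-672))*(-601 - 11) = 918624*(-612) = -562197888)
b - U = -562197888 - 1*211547 = -562197888 - 211547 = -562409435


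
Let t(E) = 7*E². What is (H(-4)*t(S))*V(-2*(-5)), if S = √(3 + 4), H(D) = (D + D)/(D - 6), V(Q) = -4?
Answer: -784/5 ≈ -156.80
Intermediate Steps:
H(D) = 2*D/(-6 + D) (H(D) = (2*D)/(-6 + D) = 2*D/(-6 + D))
S = √7 ≈ 2.6458
(H(-4)*t(S))*V(-2*(-5)) = ((2*(-4)/(-6 - 4))*(7*(√7)²))*(-4) = ((2*(-4)/(-10))*(7*7))*(-4) = ((2*(-4)*(-⅒))*49)*(-4) = ((⅘)*49)*(-4) = (196/5)*(-4) = -784/5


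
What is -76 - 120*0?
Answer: -76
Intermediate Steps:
-76 - 120*0 = -76 + 0 = -76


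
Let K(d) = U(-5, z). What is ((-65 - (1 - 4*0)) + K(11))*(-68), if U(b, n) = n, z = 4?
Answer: 4216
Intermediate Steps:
K(d) = 4
((-65 - (1 - 4*0)) + K(11))*(-68) = ((-65 - (1 - 4*0)) + 4)*(-68) = ((-65 - (1 + 0)) + 4)*(-68) = ((-65 - 1*1) + 4)*(-68) = ((-65 - 1) + 4)*(-68) = (-66 + 4)*(-68) = -62*(-68) = 4216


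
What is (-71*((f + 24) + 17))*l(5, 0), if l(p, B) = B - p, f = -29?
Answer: 4260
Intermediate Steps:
(-71*((f + 24) + 17))*l(5, 0) = (-71*((-29 + 24) + 17))*(0 - 1*5) = (-71*(-5 + 17))*(0 - 5) = -71*12*(-5) = -852*(-5) = 4260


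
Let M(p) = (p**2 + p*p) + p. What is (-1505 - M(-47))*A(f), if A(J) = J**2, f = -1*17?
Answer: -1698164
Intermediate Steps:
f = -17
M(p) = p + 2*p**2 (M(p) = (p**2 + p**2) + p = 2*p**2 + p = p + 2*p**2)
(-1505 - M(-47))*A(f) = (-1505 - (-47)*(1 + 2*(-47)))*(-17)**2 = (-1505 - (-47)*(1 - 94))*289 = (-1505 - (-47)*(-93))*289 = (-1505 - 1*4371)*289 = (-1505 - 4371)*289 = -5876*289 = -1698164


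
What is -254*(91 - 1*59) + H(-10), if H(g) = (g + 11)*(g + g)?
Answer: -8148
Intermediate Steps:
H(g) = 2*g*(11 + g) (H(g) = (11 + g)*(2*g) = 2*g*(11 + g))
-254*(91 - 1*59) + H(-10) = -254*(91 - 1*59) + 2*(-10)*(11 - 10) = -254*(91 - 59) + 2*(-10)*1 = -254*32 - 20 = -8128 - 20 = -8148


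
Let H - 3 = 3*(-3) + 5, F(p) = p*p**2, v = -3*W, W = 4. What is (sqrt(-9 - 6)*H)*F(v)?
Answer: 1728*I*sqrt(15) ≈ 6692.5*I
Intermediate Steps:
v = -12 (v = -3*4 = -12)
F(p) = p**3
H = -1 (H = 3 + (3*(-3) + 5) = 3 + (-9 + 5) = 3 - 4 = -1)
(sqrt(-9 - 6)*H)*F(v) = (sqrt(-9 - 6)*(-1))*(-12)**3 = (sqrt(-15)*(-1))*(-1728) = ((I*sqrt(15))*(-1))*(-1728) = -I*sqrt(15)*(-1728) = 1728*I*sqrt(15)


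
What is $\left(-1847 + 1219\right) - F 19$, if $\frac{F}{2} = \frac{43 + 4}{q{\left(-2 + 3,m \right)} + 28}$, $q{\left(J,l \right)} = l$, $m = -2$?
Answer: $- \frac{9057}{13} \approx -696.69$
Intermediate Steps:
$F = \frac{47}{13}$ ($F = 2 \frac{43 + 4}{-2 + 28} = 2 \cdot \frac{47}{26} = \frac{47}{13} \approx 3.6154$)
$\left(-1847 + 1219\right) - F 19 = \left(-1847 + 1219\right) - \frac{47}{13} \cdot 19 = -628 - \frac{893}{13} = - \frac{9057}{13}$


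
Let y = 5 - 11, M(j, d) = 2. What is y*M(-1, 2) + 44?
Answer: 32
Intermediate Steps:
y = -6
y*M(-1, 2) + 44 = -6*2 + 44 = -12 + 44 = 32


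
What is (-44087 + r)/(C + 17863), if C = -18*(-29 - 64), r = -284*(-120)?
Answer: -10007/19537 ≈ -0.51221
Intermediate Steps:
r = 34080
C = 1674 (C = -18*(-93) = 1674)
(-44087 + r)/(C + 17863) = (-44087 + 34080)/(1674 + 17863) = -10007/19537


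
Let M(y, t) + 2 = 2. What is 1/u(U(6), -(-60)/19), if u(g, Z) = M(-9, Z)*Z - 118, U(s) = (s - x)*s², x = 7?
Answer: -1/118 ≈ -0.0084746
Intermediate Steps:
M(y, t) = 0 (M(y, t) = -2 + 2 = 0)
U(s) = s²*(-7 + s) (U(s) = (s - 1*7)*s² = (s - 7)*s² = (-7 + s)*s² = s²*(-7 + s))
u(g, Z) = -118 (u(g, Z) = 0*Z - 118 = 0 - 118 = -118)
1/u(U(6), -(-60)/19) = 1/(-118) = -1/118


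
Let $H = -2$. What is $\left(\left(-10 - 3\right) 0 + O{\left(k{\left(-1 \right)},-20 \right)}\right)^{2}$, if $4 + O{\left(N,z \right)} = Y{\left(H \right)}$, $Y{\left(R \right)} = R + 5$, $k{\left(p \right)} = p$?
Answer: $1$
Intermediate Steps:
$Y{\left(R \right)} = 5 + R$
$O{\left(N,z \right)} = -1$ ($O{\left(N,z \right)} = -4 + \left(5 - 2\right) = -4 + 3 = -1$)
$\left(\left(-10 - 3\right) 0 + O{\left(k{\left(-1 \right)},-20 \right)}\right)^{2} = \left(\left(-10 - 3\right) 0 - 1\right)^{2} = \left(\left(-13\right) 0 - 1\right)^{2} = \left(0 - 1\right)^{2} = \left(-1\right)^{2} = 1$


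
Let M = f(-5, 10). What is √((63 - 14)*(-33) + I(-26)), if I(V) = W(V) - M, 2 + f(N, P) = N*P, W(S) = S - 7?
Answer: I*√1598 ≈ 39.975*I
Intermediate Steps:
W(S) = -7 + S
f(N, P) = -2 + N*P
M = -52 (M = -2 - 5*10 = -2 - 50 = -52)
I(V) = 45 + V (I(V) = (-7 + V) - 1*(-52) = (-7 + V) + 52 = 45 + V)
√((63 - 14)*(-33) + I(-26)) = √((63 - 14)*(-33) + (45 - 26)) = √(49*(-33) + 19) = √(-1617 + 19) = √(-1598) = I*√1598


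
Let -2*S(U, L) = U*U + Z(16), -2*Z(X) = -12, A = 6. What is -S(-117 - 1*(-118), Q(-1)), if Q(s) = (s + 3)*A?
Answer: 7/2 ≈ 3.5000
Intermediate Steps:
Z(X) = 6 (Z(X) = -1/2*(-12) = 6)
Q(s) = 18 + 6*s (Q(s) = (s + 3)*6 = (3 + s)*6 = 18 + 6*s)
S(U, L) = -3 - U**2/2 (S(U, L) = -(U*U + 6)/2 = -(U**2 + 6)/2 = -(6 + U**2)/2 = -3 - U**2/2)
-S(-117 - 1*(-118), Q(-1)) = -(-3 - (-117 - 1*(-118))**2/2) = -(-3 - (-117 + 118)**2/2) = -(-3 - 1/2*1**2) = -(-3 - 1/2*1) = -(-3 - 1/2) = -1*(-7/2) = 7/2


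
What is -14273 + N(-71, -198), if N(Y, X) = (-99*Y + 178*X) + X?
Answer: -42686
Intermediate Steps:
N(Y, X) = -99*Y + 179*X
-14273 + N(-71, -198) = -14273 + (-99*(-71) + 179*(-198)) = -14273 + (7029 - 35442) = -14273 - 28413 = -42686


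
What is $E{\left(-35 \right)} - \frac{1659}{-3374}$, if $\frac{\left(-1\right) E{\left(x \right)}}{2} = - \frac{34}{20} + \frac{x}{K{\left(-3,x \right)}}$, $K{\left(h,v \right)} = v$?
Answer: $\frac{4559}{2410} \approx 1.8917$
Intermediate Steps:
$E{\left(x \right)} = \frac{7}{5}$ ($E{\left(x \right)} = - 2 \left(- \frac{34}{20} + \frac{x}{x}\right) = - 2 \left(\left(-34\right) \frac{1}{20} + 1\right) = - 2 \left(- \frac{17}{10} + 1\right) = \left(-2\right) \left(- \frac{7}{10}\right) = \frac{7}{5}$)
$E{\left(-35 \right)} - \frac{1659}{-3374} = \frac{7}{5} - \frac{1659}{-3374} = \frac{7}{5} - 1659 \left(- \frac{1}{3374}\right) = \frac{7}{5} - - \frac{237}{482} = \frac{7}{5} + \frac{237}{482} = \frac{4559}{2410}$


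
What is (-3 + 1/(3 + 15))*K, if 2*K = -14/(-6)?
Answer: -371/108 ≈ -3.4352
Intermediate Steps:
K = 7/6 (K = (-14/(-6))/2 = (-14*(-⅙))/2 = (½)*(7/3) = 7/6 ≈ 1.1667)
(-3 + 1/(3 + 15))*K = (-3 + 1/(3 + 15))*(7/6) = (-3 + 1/18)*(7/6) = -53/18*7/6 = -371/108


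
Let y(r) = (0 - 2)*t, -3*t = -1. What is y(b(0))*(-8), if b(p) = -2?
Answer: 16/3 ≈ 5.3333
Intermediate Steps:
t = 1/3 (t = -1/3*(-1) = 1/3 ≈ 0.33333)
y(r) = -2/3 (y(r) = (0 - 2)*(1/3) = -2*1/3 = -2/3)
y(b(0))*(-8) = -2/3*(-8) = 16/3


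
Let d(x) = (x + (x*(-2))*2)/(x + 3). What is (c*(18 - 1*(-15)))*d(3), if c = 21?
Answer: -2079/2 ≈ -1039.5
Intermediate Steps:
d(x) = -3*x/(3 + x) (d(x) = (x - 2*x*2)/(3 + x) = (x - 4*x)/(3 + x) = (-3*x)/(3 + x) = -3*x/(3 + x))
(c*(18 - 1*(-15)))*d(3) = (21*(18 - 1*(-15)))*(-3*3/(3 + 3)) = (21*(18 + 15))*(-3*3/6) = (21*33)*(-3*3*⅙) = 693*(-3/2) = -2079/2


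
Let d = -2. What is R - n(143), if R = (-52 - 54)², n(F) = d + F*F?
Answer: -9211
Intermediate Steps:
n(F) = -2 + F² (n(F) = -2 + F*F = -2 + F²)
R = 11236 (R = (-106)² = 11236)
R - n(143) = 11236 - (-2 + 143²) = 11236 - (-2 + 20449) = 11236 - 1*20447 = 11236 - 20447 = -9211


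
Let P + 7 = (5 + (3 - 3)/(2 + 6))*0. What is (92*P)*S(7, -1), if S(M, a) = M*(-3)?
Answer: 13524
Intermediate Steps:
S(M, a) = -3*M
P = -7 (P = -7 + (5 + (3 - 3)/(2 + 6))*0 = -7 + (5 + 0/8)*0 = -7 + (5 + 0*(⅛))*0 = -7 + (5 + 0)*0 = -7 + 5*0 = -7 + 0 = -7)
(92*P)*S(7, -1) = (92*(-7))*(-3*7) = -644*(-21) = 13524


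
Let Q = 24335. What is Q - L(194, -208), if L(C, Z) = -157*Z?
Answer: -8321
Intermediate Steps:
Q - L(194, -208) = 24335 - (-157)*(-208) = 24335 - 1*32656 = 24335 - 32656 = -8321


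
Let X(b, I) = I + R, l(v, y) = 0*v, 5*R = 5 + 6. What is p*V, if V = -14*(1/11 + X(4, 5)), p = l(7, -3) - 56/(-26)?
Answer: -157192/715 ≈ -219.85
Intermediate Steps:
R = 11/5 (R = (5 + 6)/5 = (⅕)*11 = 11/5 ≈ 2.2000)
l(v, y) = 0
X(b, I) = 11/5 + I (X(b, I) = I + 11/5 = 11/5 + I)
p = 28/13 (p = 0 - 56/(-26) = 0 - 56*(-1)/26 = 0 - 1*(-28/13) = 0 + 28/13 = 28/13 ≈ 2.1538)
V = -5614/55 (V = -14*(1/11 + (11/5 + 5)) = -14*(1/11 + 36/5) = -14*401/55 = -5614/55 ≈ -102.07)
p*V = (28/13)*(-5614/55) = -157192/715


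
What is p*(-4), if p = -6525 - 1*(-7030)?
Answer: -2020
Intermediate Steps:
p = 505 (p = -6525 + 7030 = 505)
p*(-4) = 505*(-4) = -2020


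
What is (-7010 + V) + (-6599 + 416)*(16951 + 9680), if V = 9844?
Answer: -164656639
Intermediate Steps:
(-7010 + V) + (-6599 + 416)*(16951 + 9680) = (-7010 + 9844) + (-6599 + 416)*(16951 + 9680) = 2834 - 6183*26631 = 2834 - 164659473 = -164656639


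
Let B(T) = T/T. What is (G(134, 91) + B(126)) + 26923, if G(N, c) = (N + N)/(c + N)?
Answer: 6058168/225 ≈ 26925.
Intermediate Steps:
G(N, c) = 2*N/(N + c) (G(N, c) = (2*N)/(N + c) = 2*N/(N + c))
B(T) = 1
(G(134, 91) + B(126)) + 26923 = (2*134/(134 + 91) + 1) + 26923 = (2*134/225 + 1) + 26923 = (2*134*(1/225) + 1) + 26923 = (268/225 + 1) + 26923 = 493/225 + 26923 = 6058168/225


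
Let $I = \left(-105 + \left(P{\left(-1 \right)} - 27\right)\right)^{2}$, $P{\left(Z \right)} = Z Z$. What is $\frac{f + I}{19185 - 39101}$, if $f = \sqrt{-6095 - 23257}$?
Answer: $- \frac{17161}{19916} - \frac{i \sqrt{7338}}{9958} \approx -0.86167 - 0.0086023 i$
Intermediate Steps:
$P{\left(Z \right)} = Z^{2}$
$I = 17161$ ($I = \left(-105 + \left(\left(-1\right)^{2} - 27\right)\right)^{2} = \left(-105 + \left(1 - 27\right)\right)^{2} = \left(-105 - 26\right)^{2} = \left(-131\right)^{2} = 17161$)
$f = 2 i \sqrt{7338}$ ($f = \sqrt{-29352} = 2 i \sqrt{7338} \approx 171.32 i$)
$\frac{f + I}{19185 - 39101} = \frac{2 i \sqrt{7338} + 17161}{19185 - 39101} = \frac{17161 + 2 i \sqrt{7338}}{-19916} = \left(17161 + 2 i \sqrt{7338}\right) \left(- \frac{1}{19916}\right) = - \frac{17161}{19916} - \frac{i \sqrt{7338}}{9958}$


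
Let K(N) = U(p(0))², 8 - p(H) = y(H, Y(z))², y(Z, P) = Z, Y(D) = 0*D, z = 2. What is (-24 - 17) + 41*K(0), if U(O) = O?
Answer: 2583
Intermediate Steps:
Y(D) = 0
p(H) = 8 - H²
K(N) = 64 (K(N) = (8 - 1*0²)² = (8 - 1*0)² = (8 + 0)² = 8² = 64)
(-24 - 17) + 41*K(0) = (-24 - 17) + 41*64 = -41 + 2624 = 2583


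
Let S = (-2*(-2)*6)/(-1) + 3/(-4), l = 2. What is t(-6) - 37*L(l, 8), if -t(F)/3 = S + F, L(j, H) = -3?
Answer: 813/4 ≈ 203.25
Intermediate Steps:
S = -99/4 (S = (4*6)*(-1) + 3*(-¼) = 24*(-1) - ¾ = -24 - ¾ = -99/4 ≈ -24.750)
t(F) = 297/4 - 3*F (t(F) = -3*(-99/4 + F) = 297/4 - 3*F)
t(-6) - 37*L(l, 8) = (297/4 - 3*(-6)) - 37*(-3) = (297/4 + 18) + 111 = 369/4 + 111 = 813/4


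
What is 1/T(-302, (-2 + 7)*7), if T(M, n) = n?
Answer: 1/35 ≈ 0.028571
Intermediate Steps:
1/T(-302, (-2 + 7)*7) = 1/((-2 + 7)*7) = 1/(5*7) = 1/35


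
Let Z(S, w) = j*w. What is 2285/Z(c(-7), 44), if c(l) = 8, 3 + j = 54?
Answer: 2285/2244 ≈ 1.0183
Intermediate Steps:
j = 51 (j = -3 + 54 = 51)
Z(S, w) = 51*w
2285/Z(c(-7), 44) = 2285/((51*44)) = 2285/2244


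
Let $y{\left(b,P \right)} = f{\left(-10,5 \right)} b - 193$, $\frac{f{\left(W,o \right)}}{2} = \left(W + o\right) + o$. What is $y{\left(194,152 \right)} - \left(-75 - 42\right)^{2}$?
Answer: $-13882$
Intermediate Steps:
$f{\left(W,o \right)} = 2 W + 4 o$ ($f{\left(W,o \right)} = 2 \left(\left(W + o\right) + o\right) = 2 \left(W + 2 o\right) = 2 W + 4 o$)
$y{\left(b,P \right)} = -193$ ($y{\left(b,P \right)} = \left(2 \left(-10\right) + 4 \cdot 5\right) b - 193 = \left(-20 + 20\right) b - 193 = 0 b - 193 = 0 - 193 = -193$)
$y{\left(194,152 \right)} - \left(-75 - 42\right)^{2} = -193 - \left(-75 - 42\right)^{2} = -193 - \left(-117\right)^{2} = -193 - 13689 = -13882$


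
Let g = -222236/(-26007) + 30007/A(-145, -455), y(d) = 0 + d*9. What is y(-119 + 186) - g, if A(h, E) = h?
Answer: 3022089874/3771015 ≈ 801.40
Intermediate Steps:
y(d) = 9*d (y(d) = 0 + 9*d = 9*d)
g = -748167829/3771015 (g = -222236/(-26007) + 30007/(-145) = -222236*(-1/26007) + 30007*(-1/145) = 222236/26007 - 30007/145 = -748167829/3771015 ≈ -198.40)
y(-119 + 186) - g = 9*(-119 + 186) - 1*(-748167829/3771015) = 9*67 + 748167829/3771015 = 603 + 748167829/3771015 = 3022089874/3771015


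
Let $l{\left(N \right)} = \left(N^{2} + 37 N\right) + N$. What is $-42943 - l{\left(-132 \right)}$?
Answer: $-55351$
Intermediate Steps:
$l{\left(N \right)} = N^{2} + 38 N$
$-42943 - l{\left(-132 \right)} = -42943 - - 132 \left(38 - 132\right) = -42943 - \left(-132\right) \left(-94\right) = -42943 - 12408 = -55351$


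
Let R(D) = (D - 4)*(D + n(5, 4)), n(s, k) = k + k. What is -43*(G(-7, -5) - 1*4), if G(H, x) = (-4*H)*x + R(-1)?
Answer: 7697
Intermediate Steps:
n(s, k) = 2*k
R(D) = (-4 + D)*(8 + D) (R(D) = (D - 4)*(D + 2*4) = (-4 + D)*(D + 8) = (-4 + D)*(8 + D))
G(H, x) = -35 - 4*H*x (G(H, x) = (-4*H)*x + (-32 + (-1)**2 + 4*(-1)) = -4*H*x + (-32 + 1 - 4) = -4*H*x - 35 = -35 - 4*H*x)
-43*(G(-7, -5) - 1*4) = -43*((-35 - 4*(-7)*(-5)) - 1*4) = -43*((-35 - 140) - 4) = -43*(-175 - 4) = -43*(-179) = 7697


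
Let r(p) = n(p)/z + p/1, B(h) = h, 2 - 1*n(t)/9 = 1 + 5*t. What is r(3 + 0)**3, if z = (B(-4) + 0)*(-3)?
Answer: -3375/8 ≈ -421.88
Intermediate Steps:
n(t) = 9 - 45*t (n(t) = 18 - 9*(1 + 5*t) = 18 + (-9 - 45*t) = 9 - 45*t)
z = 12 (z = (-4 + 0)*(-3) = -4*(-3) = 12)
r(p) = 3/4 - 11*p/4 (r(p) = (9 - 45*p)/12 + p/1 = (9 - 45*p)*(1/12) + p*1 = (3/4 - 15*p/4) + p = 3/4 - 11*p/4)
r(3 + 0)**3 = (3/4 - 11*(3 + 0)/4)**3 = (3/4 - 11/4*3)**3 = (3/4 - 33/4)**3 = (-15/2)**3 = -3375/8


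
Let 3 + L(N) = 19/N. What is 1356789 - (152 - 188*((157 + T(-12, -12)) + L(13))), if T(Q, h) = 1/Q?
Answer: 54048076/39 ≈ 1.3858e+6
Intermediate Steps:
L(N) = -3 + 19/N
1356789 - (152 - 188*((157 + T(-12, -12)) + L(13))) = 1356789 - (152 - 188*((157 + 1/(-12)) + (-3 + 19/13))) = 1356789 - (152 - 188*((157 - 1/12) + (-3 + 19*(1/13)))) = 1356789 - (152 - 188*(1883/12 + (-3 + 19/13))) = 1356789 - (152 - 188*(1883/12 - 20/13)) = 1356789 - (152 - 188*24239/156) = 1356789 - (152 - 1139233/39) = 1356789 - 1*(-1133305/39) = 1356789 + 1133305/39 = 54048076/39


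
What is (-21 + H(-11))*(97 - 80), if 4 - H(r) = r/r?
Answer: -306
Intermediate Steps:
H(r) = 3 (H(r) = 4 - r/r = 4 - 1*1 = 4 - 1 = 3)
(-21 + H(-11))*(97 - 80) = (-21 + 3)*(97 - 80) = -18*17 = -306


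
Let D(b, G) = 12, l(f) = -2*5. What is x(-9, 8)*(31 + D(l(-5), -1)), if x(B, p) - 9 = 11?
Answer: 860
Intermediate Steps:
l(f) = -10
x(B, p) = 20 (x(B, p) = 9 + 11 = 20)
x(-9, 8)*(31 + D(l(-5), -1)) = 20*(31 + 12) = 20*43 = 860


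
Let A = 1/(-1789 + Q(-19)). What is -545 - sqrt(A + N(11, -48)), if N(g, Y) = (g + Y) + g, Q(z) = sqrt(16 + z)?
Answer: -545 - sqrt(-(46515 - 26*I*sqrt(3))/(1789 - I*sqrt(3))) ≈ -545.0 + 5.0991*I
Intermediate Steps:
A = 1/(-1789 + I*sqrt(3)) (A = 1/(-1789 + sqrt(16 - 19)) = 1/(-1789 + sqrt(-3)) = 1/(-1789 + I*sqrt(3)) ≈ -0.00055897 - 5.41e-7*I)
N(g, Y) = Y + 2*g (N(g, Y) = (Y + g) + g = Y + 2*g)
-545 - sqrt(A + N(11, -48)) = -545 - sqrt((-1789/3200524 - I*sqrt(3)/3200524) + (-48 + 2*11)) = -545 - sqrt((-1789/3200524 - I*sqrt(3)/3200524) + (-48 + 22)) = -545 - sqrt((-1789/3200524 - I*sqrt(3)/3200524) - 26) = -545 - sqrt(-83215413/3200524 - I*sqrt(3)/3200524)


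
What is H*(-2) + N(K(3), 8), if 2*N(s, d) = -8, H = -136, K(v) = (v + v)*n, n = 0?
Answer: 268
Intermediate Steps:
K(v) = 0 (K(v) = (v + v)*0 = (2*v)*0 = 0)
N(s, d) = -4 (N(s, d) = (½)*(-8) = -4)
H*(-2) + N(K(3), 8) = -136*(-2) - 4 = 272 - 4 = 268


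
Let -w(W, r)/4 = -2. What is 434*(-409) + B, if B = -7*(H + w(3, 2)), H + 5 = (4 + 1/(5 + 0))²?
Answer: -4441262/25 ≈ -1.7765e+5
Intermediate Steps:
w(W, r) = 8 (w(W, r) = -4*(-2) = 8)
H = 316/25 (H = -5 + (4 + 1/(5 + 0))² = -5 + (4 + 1/5)² = -5 + (4 + ⅕)² = -5 + (21/5)² = -5 + 441/25 = 316/25 ≈ 12.640)
B = -3612/25 (B = -7*(316/25 + 8) = -7*516/25 = -3612/25 ≈ -144.48)
434*(-409) + B = 434*(-409) - 3612/25 = -177506 - 3612/25 = -4441262/25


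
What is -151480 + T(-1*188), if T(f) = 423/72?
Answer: -1211793/8 ≈ -1.5147e+5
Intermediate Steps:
T(f) = 47/8 (T(f) = 423*(1/72) = 47/8)
-151480 + T(-1*188) = -151480 + 47/8 = -1211793/8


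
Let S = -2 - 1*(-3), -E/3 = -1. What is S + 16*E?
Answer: 49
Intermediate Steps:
E = 3 (E = -3*(-1) = 3)
S = 1 (S = -2 + 3 = 1)
S + 16*E = 1 + 16*3 = 1 + 48 = 49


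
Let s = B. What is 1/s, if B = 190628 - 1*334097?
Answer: -1/143469 ≈ -6.9701e-6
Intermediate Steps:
B = -143469 (B = 190628 - 334097 = -143469)
s = -143469
1/s = 1/(-143469) = -1/143469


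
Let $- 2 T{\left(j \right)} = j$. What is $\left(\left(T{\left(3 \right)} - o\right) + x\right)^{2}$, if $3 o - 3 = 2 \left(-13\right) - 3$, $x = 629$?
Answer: $\frac{14569489}{36} \approx 4.0471 \cdot 10^{5}$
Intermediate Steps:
$T{\left(j \right)} = - \frac{j}{2}$
$o = - \frac{26}{3}$ ($o = 1 + \frac{2 \left(-13\right) - 3}{3} = 1 + \frac{-26 - 3}{3} = 1 + \frac{1}{3} \left(-29\right) = 1 - \frac{29}{3} = - \frac{26}{3} \approx -8.6667$)
$\left(\left(T{\left(3 \right)} - o\right) + x\right)^{2} = \left(\left(\left(- \frac{1}{2}\right) 3 - - \frac{26}{3}\right) + 629\right)^{2} = \left(\left(- \frac{3}{2} + \frac{26}{3}\right) + 629\right)^{2} = \left(\frac{43}{6} + 629\right)^{2} = \left(\frac{3817}{6}\right)^{2} = \frac{14569489}{36}$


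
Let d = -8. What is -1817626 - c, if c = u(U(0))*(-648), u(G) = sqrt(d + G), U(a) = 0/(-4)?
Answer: -1817626 + 1296*I*sqrt(2) ≈ -1.8176e+6 + 1832.8*I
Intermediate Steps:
U(a) = 0 (U(a) = 0*(-1/4) = 0)
u(G) = sqrt(-8 + G)
c = -1296*I*sqrt(2) (c = sqrt(-8 + 0)*(-648) = sqrt(-8)*(-648) = (2*I*sqrt(2))*(-648) = -1296*I*sqrt(2) ≈ -1832.8*I)
-1817626 - c = -1817626 - (-1296)*I*sqrt(2) = -1817626 + 1296*I*sqrt(2)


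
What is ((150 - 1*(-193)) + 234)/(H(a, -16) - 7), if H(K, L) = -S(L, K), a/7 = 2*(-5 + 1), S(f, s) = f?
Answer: 577/9 ≈ 64.111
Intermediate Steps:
a = -56 (a = 7*(2*(-5 + 1)) = 7*(2*(-4)) = 7*(-8) = -56)
H(K, L) = -L
((150 - 1*(-193)) + 234)/(H(a, -16) - 7) = ((150 - 1*(-193)) + 234)/(-1*(-16) - 7) = ((150 + 193) + 234)/(16 - 7) = (343 + 234)/9 = 577*(⅑) = 577/9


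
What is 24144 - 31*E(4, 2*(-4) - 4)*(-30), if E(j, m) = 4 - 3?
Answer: 25074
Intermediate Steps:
E(j, m) = 1
24144 - 31*E(4, 2*(-4) - 4)*(-30) = 24144 - 31*1*(-30) = 24144 - 31*(-30) = 24144 - 1*(-930) = 24144 + 930 = 25074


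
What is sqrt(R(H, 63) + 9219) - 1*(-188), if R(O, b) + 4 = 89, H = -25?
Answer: 188 + 2*sqrt(2326) ≈ 284.46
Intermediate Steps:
R(O, b) = 85 (R(O, b) = -4 + 89 = 85)
sqrt(R(H, 63) + 9219) - 1*(-188) = sqrt(85 + 9219) - 1*(-188) = sqrt(9304) + 188 = 2*sqrt(2326) + 188 = 188 + 2*sqrt(2326)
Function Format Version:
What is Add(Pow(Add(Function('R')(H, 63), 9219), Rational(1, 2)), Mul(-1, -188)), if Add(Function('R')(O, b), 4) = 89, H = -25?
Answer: Add(188, Mul(2, Pow(2326, Rational(1, 2)))) ≈ 284.46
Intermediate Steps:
Function('R')(O, b) = 85 (Function('R')(O, b) = Add(-4, 89) = 85)
Add(Pow(Add(Function('R')(H, 63), 9219), Rational(1, 2)), Mul(-1, -188)) = Add(Pow(Add(85, 9219), Rational(1, 2)), Mul(-1, -188)) = Add(Pow(9304, Rational(1, 2)), 188) = Add(Mul(2, Pow(2326, Rational(1, 2))), 188) = Add(188, Mul(2, Pow(2326, Rational(1, 2))))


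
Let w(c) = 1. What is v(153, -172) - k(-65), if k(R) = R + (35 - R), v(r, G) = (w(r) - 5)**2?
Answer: -19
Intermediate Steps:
v(r, G) = 16 (v(r, G) = (1 - 5)**2 = (-4)**2 = 16)
k(R) = 35
v(153, -172) - k(-65) = 16 - 1*35 = 16 - 35 = -19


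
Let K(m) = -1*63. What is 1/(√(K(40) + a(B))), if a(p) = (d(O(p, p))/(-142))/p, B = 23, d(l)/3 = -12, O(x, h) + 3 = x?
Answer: -I*√18663557/34287 ≈ -0.126*I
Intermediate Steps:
O(x, h) = -3 + x
d(l) = -36 (d(l) = 3*(-12) = -36)
K(m) = -63
a(p) = 18/(71*p) (a(p) = (-36/(-142))/p = (-36*(-1/142))/p = 18/(71*p))
1/(√(K(40) + a(B))) = 1/(√(-63 + (18/71)/23)) = 1/(√(-63 + (18/71)*(1/23))) = 1/(√(-63 + 18/1633)) = 1/(√(-102861/1633)) = 1/(3*I*√18663557/1633) = -I*√18663557/34287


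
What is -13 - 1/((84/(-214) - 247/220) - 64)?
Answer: -20025437/1542229 ≈ -12.985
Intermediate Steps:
-13 - 1/((84/(-214) - 247/220) - 64) = -13 - 1/((84*(-1/214) - 247*1/220) - 64) = -13 - 1/((-42/107 - 247/220) - 64) = -13 - 1/(-35669/23540 - 64) = -13 - 1/(-1542229/23540) = -13 - 1*(-23540/1542229) = -13 + 23540/1542229 = -20025437/1542229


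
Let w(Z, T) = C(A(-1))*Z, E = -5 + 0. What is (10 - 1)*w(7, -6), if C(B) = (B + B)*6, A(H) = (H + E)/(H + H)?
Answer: 2268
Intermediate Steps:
E = -5
A(H) = (-5 + H)/(2*H) (A(H) = (H - 5)/(H + H) = (-5 + H)/((2*H)) = (-5 + H)*(1/(2*H)) = (-5 + H)/(2*H))
C(B) = 12*B (C(B) = (2*B)*6 = 12*B)
w(Z, T) = 36*Z (w(Z, T) = (12*((1/2)*(-5 - 1)/(-1)))*Z = (12*((1/2)*(-1)*(-6)))*Z = (12*3)*Z = 36*Z)
(10 - 1)*w(7, -6) = (10 - 1)*(36*7) = 9*252 = 2268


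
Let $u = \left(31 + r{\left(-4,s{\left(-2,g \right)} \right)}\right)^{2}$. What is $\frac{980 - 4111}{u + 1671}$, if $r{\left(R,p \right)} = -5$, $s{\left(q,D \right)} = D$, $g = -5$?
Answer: $- \frac{3131}{2347} \approx -1.334$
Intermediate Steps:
$u = 676$ ($u = \left(31 - 5\right)^{2} = 26^{2} = 676$)
$\frac{980 - 4111}{u + 1671} = \frac{980 - 4111}{676 + 1671} = - \frac{3131}{2347}$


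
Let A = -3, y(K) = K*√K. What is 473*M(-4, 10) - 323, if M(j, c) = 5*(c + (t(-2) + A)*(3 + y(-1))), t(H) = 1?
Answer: 9137 + 4730*I ≈ 9137.0 + 4730.0*I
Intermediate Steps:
y(K) = K^(3/2)
M(j, c) = -30 + 5*c + 10*I (M(j, c) = 5*(c + (1 - 3)*(3 + (-1)^(3/2))) = 5*(c - 2*(3 - I)) = 5*(c + (-6 + 2*I)) = 5*(-6 + c + 2*I) = -30 + 5*c + 10*I)
473*M(-4, 10) - 323 = 473*(-30 + 5*10 + 10*I) - 323 = 473*(-30 + 50 + 10*I) - 323 = 473*(20 + 10*I) - 323 = (9460 + 4730*I) - 323 = 9137 + 4730*I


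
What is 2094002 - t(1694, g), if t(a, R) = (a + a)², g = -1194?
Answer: -9384542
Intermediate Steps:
t(a, R) = 4*a² (t(a, R) = (2*a)² = 4*a²)
2094002 - t(1694, g) = 2094002 - 4*1694² = 2094002 - 4*2869636 = 2094002 - 1*11478544 = 2094002 - 11478544 = -9384542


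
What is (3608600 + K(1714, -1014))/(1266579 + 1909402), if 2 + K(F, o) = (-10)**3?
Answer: 3607598/3175981 ≈ 1.1359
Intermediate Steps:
K(F, o) = -1002 (K(F, o) = -2 + (-10)**3 = -2 - 1000 = -1002)
(3608600 + K(1714, -1014))/(1266579 + 1909402) = (3608600 - 1002)/(1266579 + 1909402) = 3607598/3175981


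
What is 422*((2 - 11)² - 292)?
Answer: -89042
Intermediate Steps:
422*((2 - 11)² - 292) = 422*((-9)² - 292) = 422*(81 - 292) = 422*(-211) = -89042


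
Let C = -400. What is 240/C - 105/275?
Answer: -54/55 ≈ -0.98182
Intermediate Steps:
240/C - 105/275 = 240/(-400) - 105/275 = 240*(-1/400) - 105*1/275 = -⅗ - 21/55 = -54/55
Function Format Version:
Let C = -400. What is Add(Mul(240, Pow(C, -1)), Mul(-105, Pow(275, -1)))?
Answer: Rational(-54, 55) ≈ -0.98182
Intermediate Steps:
Add(Mul(240, Pow(C, -1)), Mul(-105, Pow(275, -1))) = Add(Mul(240, Pow(-400, -1)), Mul(-105, Pow(275, -1))) = Add(Mul(240, Rational(-1, 400)), Mul(-105, Rational(1, 275))) = Add(Rational(-3, 5), Rational(-21, 55)) = Rational(-54, 55)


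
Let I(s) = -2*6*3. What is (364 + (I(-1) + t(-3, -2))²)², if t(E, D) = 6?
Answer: 1597696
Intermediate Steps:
I(s) = -36 (I(s) = -12*3 = -36)
(364 + (I(-1) + t(-3, -2))²)² = (364 + (-36 + 6)²)² = (364 + (-30)²)² = (364 + 900)² = 1264² = 1597696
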